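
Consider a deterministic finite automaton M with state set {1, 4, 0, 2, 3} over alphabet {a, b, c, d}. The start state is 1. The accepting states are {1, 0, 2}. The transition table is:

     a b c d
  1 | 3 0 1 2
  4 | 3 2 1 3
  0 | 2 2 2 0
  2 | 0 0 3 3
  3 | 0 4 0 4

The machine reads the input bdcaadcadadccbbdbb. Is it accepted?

Yes

Trace: 1 -b-> 0 -d-> 0 -c-> 2 -a-> 0 -a-> 2 -d-> 3 -c-> 0 -a-> 2 -d-> 3 -a-> 0 -d-> 0 -c-> 2 -c-> 3 -b-> 4 -b-> 2 -d-> 3 -b-> 4 -b-> 2
End state 2 is accepting.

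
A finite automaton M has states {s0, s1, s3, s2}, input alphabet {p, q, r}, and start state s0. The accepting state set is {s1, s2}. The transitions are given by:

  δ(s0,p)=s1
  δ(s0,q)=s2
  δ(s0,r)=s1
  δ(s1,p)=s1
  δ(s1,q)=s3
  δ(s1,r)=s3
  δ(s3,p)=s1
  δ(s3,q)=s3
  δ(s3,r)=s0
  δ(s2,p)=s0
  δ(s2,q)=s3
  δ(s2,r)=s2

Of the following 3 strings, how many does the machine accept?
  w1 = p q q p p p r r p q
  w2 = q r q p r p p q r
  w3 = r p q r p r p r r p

1

w1:
  start at s0
  read 'p': s0 → s1
  read 'q': s1 → s3
  read 'q': s3 → s3
  read 'p': s3 → s1
  read 'p': s1 → s1
  read 'p': s1 → s1
  read 'r': s1 → s3
  read 'r': s3 → s0
  read 'p': s0 → s1
  read 'q': s1 → s3
  end s3, rejected
w2:
  start at s0
  read 'q': s0 → s2
  read 'r': s2 → s2
  read 'q': s2 → s3
  read 'p': s3 → s1
  read 'r': s1 → s3
  read 'p': s3 → s1
  read 'p': s1 → s1
  read 'q': s1 → s3
  read 'r': s3 → s0
  end s0, rejected
w3:
  start at s0
  read 'r': s0 → s1
  read 'p': s1 → s1
  read 'q': s1 → s3
  read 'r': s3 → s0
  read 'p': s0 → s1
  read 'r': s1 → s3
  read 'p': s3 → s1
  read 'r': s1 → s3
  read 'r': s3 → s0
  read 'p': s0 → s1
  end s1, accepted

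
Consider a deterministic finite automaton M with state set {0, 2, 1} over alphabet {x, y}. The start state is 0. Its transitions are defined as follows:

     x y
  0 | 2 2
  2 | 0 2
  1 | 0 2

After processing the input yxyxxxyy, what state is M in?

2

start at 0
read 'y': 0 → 2
read 'x': 2 → 0
read 'y': 0 → 2
read 'x': 2 → 0
read 'x': 0 → 2
read 'x': 2 → 0
read 'y': 0 → 2
read 'y': 2 → 2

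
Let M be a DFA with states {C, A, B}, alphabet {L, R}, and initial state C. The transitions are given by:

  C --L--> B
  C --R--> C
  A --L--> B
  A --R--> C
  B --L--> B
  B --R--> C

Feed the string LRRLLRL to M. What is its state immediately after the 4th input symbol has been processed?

start at C
read 'L': C → B
read 'R': B → C
read 'R': C → C
read 'L': C → B
After 4 symbols: B.

B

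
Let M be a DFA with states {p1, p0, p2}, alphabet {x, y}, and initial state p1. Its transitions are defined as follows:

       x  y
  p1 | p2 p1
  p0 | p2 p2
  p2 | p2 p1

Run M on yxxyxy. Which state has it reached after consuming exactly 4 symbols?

start at p1
read 'y': p1 → p1
read 'x': p1 → p2
read 'x': p2 → p2
read 'y': p2 → p1
After 4 symbols: p1.

p1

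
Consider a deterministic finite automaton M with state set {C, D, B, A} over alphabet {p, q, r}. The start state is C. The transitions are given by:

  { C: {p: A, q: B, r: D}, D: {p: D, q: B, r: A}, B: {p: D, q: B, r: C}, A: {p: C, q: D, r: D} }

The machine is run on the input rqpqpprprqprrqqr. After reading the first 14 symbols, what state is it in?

B

C → D → B → D → B → D → D → A → C → D → B → D → A → D → B
After 14 symbols: B.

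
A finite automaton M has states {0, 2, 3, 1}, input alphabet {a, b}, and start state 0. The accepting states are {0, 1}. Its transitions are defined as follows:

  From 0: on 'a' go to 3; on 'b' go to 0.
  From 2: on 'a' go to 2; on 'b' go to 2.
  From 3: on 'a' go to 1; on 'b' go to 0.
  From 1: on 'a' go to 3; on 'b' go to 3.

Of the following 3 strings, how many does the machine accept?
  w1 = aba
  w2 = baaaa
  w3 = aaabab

2

w1: 0 → 3 → 0 → 3  → end 3, rejected
w2: 0 → 0 → 3 → 1 → 3 → 1  → end 1, accepted
w3: 0 → 3 → 1 → 3 → 0 → 3 → 0  → end 0, accepted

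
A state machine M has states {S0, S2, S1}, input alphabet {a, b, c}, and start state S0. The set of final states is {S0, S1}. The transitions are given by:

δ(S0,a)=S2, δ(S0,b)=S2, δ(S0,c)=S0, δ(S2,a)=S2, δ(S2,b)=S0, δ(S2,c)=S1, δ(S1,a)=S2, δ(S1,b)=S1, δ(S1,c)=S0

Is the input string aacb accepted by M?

Trace: S0 -a-> S2 -a-> S2 -c-> S1 -b-> S1
End state S1 is accepting.

Yes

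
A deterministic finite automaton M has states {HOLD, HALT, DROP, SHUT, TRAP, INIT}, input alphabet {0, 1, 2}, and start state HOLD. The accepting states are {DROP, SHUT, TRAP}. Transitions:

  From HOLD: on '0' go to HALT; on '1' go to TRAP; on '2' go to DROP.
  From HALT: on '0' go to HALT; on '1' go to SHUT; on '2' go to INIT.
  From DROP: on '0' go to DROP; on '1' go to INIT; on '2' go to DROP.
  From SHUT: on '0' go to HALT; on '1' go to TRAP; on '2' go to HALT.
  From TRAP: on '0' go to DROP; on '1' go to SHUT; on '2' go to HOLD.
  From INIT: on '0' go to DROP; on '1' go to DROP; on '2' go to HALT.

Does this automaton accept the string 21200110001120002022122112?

start at HOLD
read '2': HOLD → DROP
read '1': DROP → INIT
read '2': INIT → HALT
read '0': HALT → HALT
read '0': HALT → HALT
read '1': HALT → SHUT
read '1': SHUT → TRAP
read '0': TRAP → DROP
read '0': DROP → DROP
read '0': DROP → DROP
read '1': DROP → INIT
read '1': INIT → DROP
read '2': DROP → DROP
read '0': DROP → DROP
read '0': DROP → DROP
read '0': DROP → DROP
read '2': DROP → DROP
read '0': DROP → DROP
read '2': DROP → DROP
read '2': DROP → DROP
read '1': DROP → INIT
read '2': INIT → HALT
read '2': HALT → INIT
read '1': INIT → DROP
read '1': DROP → INIT
read '2': INIT → HALT
End state HALT is not accepting.

No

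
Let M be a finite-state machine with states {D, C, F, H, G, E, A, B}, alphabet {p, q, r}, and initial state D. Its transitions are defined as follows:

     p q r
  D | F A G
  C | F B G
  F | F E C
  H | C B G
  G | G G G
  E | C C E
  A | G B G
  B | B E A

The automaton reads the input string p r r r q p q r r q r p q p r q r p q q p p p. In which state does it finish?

start at D
read 'p': D → F
read 'r': F → C
read 'r': C → G
read 'r': G → G
read 'q': G → G
read 'p': G → G
read 'q': G → G
read 'r': G → G
read 'r': G → G
read 'q': G → G
read 'r': G → G
read 'p': G → G
read 'q': G → G
read 'p': G → G
read 'r': G → G
read 'q': G → G
read 'r': G → G
read 'p': G → G
read 'q': G → G
read 'q': G → G
read 'p': G → G
read 'p': G → G
read 'p': G → G

G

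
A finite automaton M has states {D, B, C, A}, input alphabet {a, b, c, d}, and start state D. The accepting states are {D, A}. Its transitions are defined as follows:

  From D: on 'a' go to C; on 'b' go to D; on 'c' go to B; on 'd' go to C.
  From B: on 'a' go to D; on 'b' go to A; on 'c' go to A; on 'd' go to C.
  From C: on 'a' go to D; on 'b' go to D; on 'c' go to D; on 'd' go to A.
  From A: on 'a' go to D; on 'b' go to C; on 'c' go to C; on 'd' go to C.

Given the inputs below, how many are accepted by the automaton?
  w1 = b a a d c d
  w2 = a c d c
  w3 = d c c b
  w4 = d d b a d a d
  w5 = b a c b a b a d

3

w1: Trace: D -b-> D -a-> C -a-> D -d-> C -c-> D -d-> C  → end C, rejected
w2: Trace: D -a-> C -c-> D -d-> C -c-> D  → end D, accepted
w3: Trace: D -d-> C -c-> D -c-> B -b-> A  → end A, accepted
w4: Trace: D -d-> C -d-> A -b-> C -a-> D -d-> C -a-> D -d-> C  → end C, rejected
w5: Trace: D -b-> D -a-> C -c-> D -b-> D -a-> C -b-> D -a-> C -d-> A  → end A, accepted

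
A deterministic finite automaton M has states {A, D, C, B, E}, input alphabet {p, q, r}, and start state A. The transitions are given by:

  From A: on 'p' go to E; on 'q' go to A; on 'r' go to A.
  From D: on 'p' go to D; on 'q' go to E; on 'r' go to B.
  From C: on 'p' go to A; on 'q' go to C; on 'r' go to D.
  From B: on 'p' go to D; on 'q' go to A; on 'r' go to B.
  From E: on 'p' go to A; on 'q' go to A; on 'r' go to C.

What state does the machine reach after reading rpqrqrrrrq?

start at A
read 'r': A → A
read 'p': A → E
read 'q': E → A
read 'r': A → A
read 'q': A → A
read 'r': A → A
read 'r': A → A
read 'r': A → A
read 'r': A → A
read 'q': A → A

A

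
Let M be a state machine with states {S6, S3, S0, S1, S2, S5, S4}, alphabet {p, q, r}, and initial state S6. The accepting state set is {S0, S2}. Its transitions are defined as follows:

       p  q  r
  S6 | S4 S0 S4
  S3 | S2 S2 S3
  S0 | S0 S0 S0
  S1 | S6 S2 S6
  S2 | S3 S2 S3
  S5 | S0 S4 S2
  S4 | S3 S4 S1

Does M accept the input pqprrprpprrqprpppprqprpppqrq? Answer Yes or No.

Yes

Trace: S6 -p-> S4 -q-> S4 -p-> S3 -r-> S3 -r-> S3 -p-> S2 -r-> S3 -p-> S2 -p-> S3 -r-> S3 -r-> S3 -q-> S2 -p-> S3 -r-> S3 -p-> S2 -p-> S3 -p-> S2 -p-> S3 -r-> S3 -q-> S2 -p-> S3 -r-> S3 -p-> S2 -p-> S3 -p-> S2 -q-> S2 -r-> S3 -q-> S2
End state S2 is accepting.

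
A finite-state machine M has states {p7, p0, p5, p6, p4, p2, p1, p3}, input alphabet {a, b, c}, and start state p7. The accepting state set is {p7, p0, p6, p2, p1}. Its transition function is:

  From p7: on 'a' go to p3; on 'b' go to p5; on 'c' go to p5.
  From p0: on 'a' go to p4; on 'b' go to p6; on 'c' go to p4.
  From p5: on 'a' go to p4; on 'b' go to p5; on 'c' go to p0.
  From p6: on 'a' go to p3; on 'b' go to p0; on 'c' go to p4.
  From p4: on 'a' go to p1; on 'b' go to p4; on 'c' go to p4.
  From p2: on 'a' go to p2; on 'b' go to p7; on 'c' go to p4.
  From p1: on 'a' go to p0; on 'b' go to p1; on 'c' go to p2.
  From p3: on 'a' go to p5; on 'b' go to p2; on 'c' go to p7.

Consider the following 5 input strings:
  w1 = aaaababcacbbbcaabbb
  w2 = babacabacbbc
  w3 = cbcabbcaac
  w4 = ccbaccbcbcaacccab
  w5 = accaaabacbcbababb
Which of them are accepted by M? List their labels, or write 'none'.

w1: p7 → p3 → p5 → p4 → p1 → p1 → p0 → p6 → p4 → p1 → p2 → p7 → p5 → p5 → p0 → p4 → p1 → p1 → p1 → p1  → end p1, accepted
w2: p7 → p5 → p4 → p4 → p1 → p2 → p2 → p7 → p3 → p7 → p5 → p5 → p0  → end p0, accepted
w3: p7 → p5 → p5 → p0 → p4 → p4 → p4 → p4 → p1 → p0 → p4  → end p4, rejected
w4: p7 → p5 → p0 → p6 → p3 → p7 → p5 → p5 → p0 → p6 → p4 → p1 → p0 → p4 → p4 → p4 → p1 → p1  → end p1, accepted
w5: p7 → p3 → p7 → p5 → p4 → p1 → p0 → p6 → p3 → p7 → p5 → p0 → p6 → p3 → p2 → p2 → p7 → p5  → end p5, rejected

w1, w2, w4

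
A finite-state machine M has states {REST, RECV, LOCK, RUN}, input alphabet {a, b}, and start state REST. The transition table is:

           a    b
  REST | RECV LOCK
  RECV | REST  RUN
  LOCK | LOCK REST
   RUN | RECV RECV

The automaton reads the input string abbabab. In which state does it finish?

REST

start at REST
read 'a': REST → RECV
read 'b': RECV → RUN
read 'b': RUN → RECV
read 'a': RECV → REST
read 'b': REST → LOCK
read 'a': LOCK → LOCK
read 'b': LOCK → REST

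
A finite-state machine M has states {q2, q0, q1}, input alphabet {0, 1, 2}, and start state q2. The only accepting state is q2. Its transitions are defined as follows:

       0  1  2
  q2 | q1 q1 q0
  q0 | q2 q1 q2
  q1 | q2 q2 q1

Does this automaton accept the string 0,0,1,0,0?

Trace: q2 -0-> q1 -0-> q2 -1-> q1 -0-> q2 -0-> q1
End state q1 is not accepting.

No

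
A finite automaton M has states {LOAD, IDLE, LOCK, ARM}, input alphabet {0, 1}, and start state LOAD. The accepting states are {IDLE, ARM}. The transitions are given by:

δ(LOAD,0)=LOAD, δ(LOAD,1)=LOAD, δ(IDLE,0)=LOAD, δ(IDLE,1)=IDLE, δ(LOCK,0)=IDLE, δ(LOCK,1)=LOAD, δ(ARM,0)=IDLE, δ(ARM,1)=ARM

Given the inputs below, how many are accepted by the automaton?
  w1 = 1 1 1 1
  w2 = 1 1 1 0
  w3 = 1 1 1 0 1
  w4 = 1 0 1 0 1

0

w1:
  start at LOAD
  read '1': LOAD → LOAD
  read '1': LOAD → LOAD
  read '1': LOAD → LOAD
  read '1': LOAD → LOAD
  end LOAD, rejected
w2:
  start at LOAD
  read '1': LOAD → LOAD
  read '1': LOAD → LOAD
  read '1': LOAD → LOAD
  read '0': LOAD → LOAD
  end LOAD, rejected
w3:
  start at LOAD
  read '1': LOAD → LOAD
  read '1': LOAD → LOAD
  read '1': LOAD → LOAD
  read '0': LOAD → LOAD
  read '1': LOAD → LOAD
  end LOAD, rejected
w4:
  start at LOAD
  read '1': LOAD → LOAD
  read '0': LOAD → LOAD
  read '1': LOAD → LOAD
  read '0': LOAD → LOAD
  read '1': LOAD → LOAD
  end LOAD, rejected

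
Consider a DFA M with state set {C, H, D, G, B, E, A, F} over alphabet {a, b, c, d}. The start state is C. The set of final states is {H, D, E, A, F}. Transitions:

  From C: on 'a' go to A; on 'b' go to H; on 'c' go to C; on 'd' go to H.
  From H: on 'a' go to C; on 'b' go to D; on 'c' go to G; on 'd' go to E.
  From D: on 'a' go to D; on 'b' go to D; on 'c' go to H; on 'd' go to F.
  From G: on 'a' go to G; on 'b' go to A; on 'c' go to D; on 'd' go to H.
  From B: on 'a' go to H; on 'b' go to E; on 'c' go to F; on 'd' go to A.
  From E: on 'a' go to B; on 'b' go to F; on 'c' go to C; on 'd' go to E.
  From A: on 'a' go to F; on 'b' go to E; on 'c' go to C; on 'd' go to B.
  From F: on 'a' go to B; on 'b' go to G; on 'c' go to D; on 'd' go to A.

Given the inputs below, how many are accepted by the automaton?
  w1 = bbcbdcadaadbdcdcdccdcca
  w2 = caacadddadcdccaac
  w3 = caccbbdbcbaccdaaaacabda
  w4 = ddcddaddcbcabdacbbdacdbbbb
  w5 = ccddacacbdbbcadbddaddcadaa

w1:
  start at C
  read 'b': C → H
  read 'b': H → D
  read 'c': D → H
  read 'b': H → D
  read 'd': D → F
  read 'c': F → D
  read 'a': D → D
  read 'd': D → F
  read 'a': F → B
  read 'a': B → H
  read 'd': H → E
  read 'b': E → F
  read 'd': F → A
  read 'c': A → C
  read 'd': C → H
  read 'c': H → G
  read 'd': G → H
  read 'c': H → G
  read 'c': G → D
  read 'd': D → F
  read 'c': F → D
  read 'c': D → H
  read 'a': H → C
  end C, rejected
w2:
  start at C
  read 'c': C → C
  read 'a': C → A
  read 'a': A → F
  read 'c': F → D
  read 'a': D → D
  read 'd': D → F
  read 'd': F → A
  read 'd': A → B
  read 'a': B → H
  read 'd': H → E
  read 'c': E → C
  read 'd': C → H
  read 'c': H → G
  read 'c': G → D
  read 'a': D → D
  read 'a': D → D
  read 'c': D → H
  end H, accepted
w3:
  start at C
  read 'c': C → C
  read 'a': C → A
  read 'c': A → C
  read 'c': C → C
  read 'b': C → H
  read 'b': H → D
  read 'd': D → F
  read 'b': F → G
  read 'c': G → D
  read 'b': D → D
  read 'a': D → D
  read 'c': D → H
  read 'c': H → G
  read 'd': G → H
  read 'a': H → C
  read 'a': C → A
  read 'a': A → F
  read 'a': F → B
  read 'c': B → F
  read 'a': F → B
  read 'b': B → E
  read 'd': E → E
  read 'a': E → B
  end B, rejected
w4:
  start at C
  read 'd': C → H
  read 'd': H → E
  read 'c': E → C
  read 'd': C → H
  read 'd': H → E
  read 'a': E → B
  read 'd': B → A
  read 'd': A → B
  read 'c': B → F
  read 'b': F → G
  read 'c': G → D
  read 'a': D → D
  read 'b': D → D
  read 'd': D → F
  read 'a': F → B
  read 'c': B → F
  read 'b': F → G
  read 'b': G → A
  read 'd': A → B
  read 'a': B → H
  read 'c': H → G
  read 'd': G → H
  read 'b': H → D
  read 'b': D → D
  read 'b': D → D
  read 'b': D → D
  end D, accepted
w5:
  start at C
  read 'c': C → C
  read 'c': C → C
  read 'd': C → H
  read 'd': H → E
  read 'a': E → B
  read 'c': B → F
  read 'a': F → B
  read 'c': B → F
  read 'b': F → G
  read 'd': G → H
  read 'b': H → D
  read 'b': D → D
  read 'c': D → H
  read 'a': H → C
  read 'd': C → H
  read 'b': H → D
  read 'd': D → F
  read 'd': F → A
  read 'a': A → F
  read 'd': F → A
  read 'd': A → B
  read 'c': B → F
  read 'a': F → B
  read 'd': B → A
  read 'a': A → F
  read 'a': F → B
  end B, rejected

2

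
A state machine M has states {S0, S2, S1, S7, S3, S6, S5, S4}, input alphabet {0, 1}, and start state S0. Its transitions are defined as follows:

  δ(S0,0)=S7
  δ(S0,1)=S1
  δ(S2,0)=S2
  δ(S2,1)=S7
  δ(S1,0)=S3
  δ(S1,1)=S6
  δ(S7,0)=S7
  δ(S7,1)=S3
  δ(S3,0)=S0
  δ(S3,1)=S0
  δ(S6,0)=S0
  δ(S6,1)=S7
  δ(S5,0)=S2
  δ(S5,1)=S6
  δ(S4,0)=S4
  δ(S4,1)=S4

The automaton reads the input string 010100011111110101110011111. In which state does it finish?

Trace: S0 -0-> S7 -1-> S3 -0-> S0 -1-> S1 -0-> S3 -0-> S0 -0-> S7 -1-> S3 -1-> S0 -1-> S1 -1-> S6 -1-> S7 -1-> S3 -1-> S0 -0-> S7 -1-> S3 -0-> S0 -1-> S1 -1-> S6 -1-> S7 -0-> S7 -0-> S7 -1-> S3 -1-> S0 -1-> S1 -1-> S6 -1-> S7

S7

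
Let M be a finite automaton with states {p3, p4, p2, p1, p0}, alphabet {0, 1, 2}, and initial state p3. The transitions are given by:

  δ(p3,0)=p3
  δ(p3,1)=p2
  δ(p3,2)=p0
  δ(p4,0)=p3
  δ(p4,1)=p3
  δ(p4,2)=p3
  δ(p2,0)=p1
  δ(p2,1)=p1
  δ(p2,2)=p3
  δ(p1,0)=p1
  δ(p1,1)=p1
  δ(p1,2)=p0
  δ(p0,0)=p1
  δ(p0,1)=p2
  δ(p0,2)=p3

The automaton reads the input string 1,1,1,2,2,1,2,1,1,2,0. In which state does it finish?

Trace: p3 -1-> p2 -1-> p1 -1-> p1 -2-> p0 -2-> p3 -1-> p2 -2-> p3 -1-> p2 -1-> p1 -2-> p0 -0-> p1

p1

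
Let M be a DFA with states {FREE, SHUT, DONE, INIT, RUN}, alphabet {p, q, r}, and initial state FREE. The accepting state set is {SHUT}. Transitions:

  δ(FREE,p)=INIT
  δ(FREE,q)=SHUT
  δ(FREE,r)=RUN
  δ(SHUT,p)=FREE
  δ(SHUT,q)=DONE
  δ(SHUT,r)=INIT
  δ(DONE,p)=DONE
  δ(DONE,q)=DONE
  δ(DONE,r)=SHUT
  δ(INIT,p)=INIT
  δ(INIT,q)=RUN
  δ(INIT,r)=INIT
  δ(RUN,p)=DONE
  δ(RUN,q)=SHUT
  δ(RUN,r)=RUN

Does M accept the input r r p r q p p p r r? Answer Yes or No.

start at FREE
read 'r': FREE → RUN
read 'r': RUN → RUN
read 'p': RUN → DONE
read 'r': DONE → SHUT
read 'q': SHUT → DONE
read 'p': DONE → DONE
read 'p': DONE → DONE
read 'p': DONE → DONE
read 'r': DONE → SHUT
read 'r': SHUT → INIT
End state INIT is not accepting.

No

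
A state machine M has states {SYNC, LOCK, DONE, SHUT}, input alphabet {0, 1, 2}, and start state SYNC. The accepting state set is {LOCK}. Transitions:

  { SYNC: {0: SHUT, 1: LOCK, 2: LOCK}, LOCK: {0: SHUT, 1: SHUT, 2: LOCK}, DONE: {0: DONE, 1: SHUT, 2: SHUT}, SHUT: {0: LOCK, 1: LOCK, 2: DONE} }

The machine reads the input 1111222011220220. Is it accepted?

Yes

Trace: SYNC -1-> LOCK -1-> SHUT -1-> LOCK -1-> SHUT -2-> DONE -2-> SHUT -2-> DONE -0-> DONE -1-> SHUT -1-> LOCK -2-> LOCK -2-> LOCK -0-> SHUT -2-> DONE -2-> SHUT -0-> LOCK
End state LOCK is accepting.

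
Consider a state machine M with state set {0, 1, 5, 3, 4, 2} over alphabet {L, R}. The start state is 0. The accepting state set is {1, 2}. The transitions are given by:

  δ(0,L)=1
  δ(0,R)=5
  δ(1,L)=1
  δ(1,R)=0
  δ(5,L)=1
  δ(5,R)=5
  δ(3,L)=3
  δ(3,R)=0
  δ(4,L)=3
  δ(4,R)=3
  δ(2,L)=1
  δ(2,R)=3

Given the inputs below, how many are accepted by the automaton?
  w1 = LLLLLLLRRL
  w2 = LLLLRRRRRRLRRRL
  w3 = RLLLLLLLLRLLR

w1:
  start at 0
  read 'L': 0 → 1
  read 'L': 1 → 1
  read 'L': 1 → 1
  read 'L': 1 → 1
  read 'L': 1 → 1
  read 'L': 1 → 1
  read 'L': 1 → 1
  read 'R': 1 → 0
  read 'R': 0 → 5
  read 'L': 5 → 1
  end 1, accepted
w2:
  start at 0
  read 'L': 0 → 1
  read 'L': 1 → 1
  read 'L': 1 → 1
  read 'L': 1 → 1
  read 'R': 1 → 0
  read 'R': 0 → 5
  read 'R': 5 → 5
  read 'R': 5 → 5
  read 'R': 5 → 5
  read 'R': 5 → 5
  read 'L': 5 → 1
  read 'R': 1 → 0
  read 'R': 0 → 5
  read 'R': 5 → 5
  read 'L': 5 → 1
  end 1, accepted
w3:
  start at 0
  read 'R': 0 → 5
  read 'L': 5 → 1
  read 'L': 1 → 1
  read 'L': 1 → 1
  read 'L': 1 → 1
  read 'L': 1 → 1
  read 'L': 1 → 1
  read 'L': 1 → 1
  read 'L': 1 → 1
  read 'R': 1 → 0
  read 'L': 0 → 1
  read 'L': 1 → 1
  read 'R': 1 → 0
  end 0, rejected

2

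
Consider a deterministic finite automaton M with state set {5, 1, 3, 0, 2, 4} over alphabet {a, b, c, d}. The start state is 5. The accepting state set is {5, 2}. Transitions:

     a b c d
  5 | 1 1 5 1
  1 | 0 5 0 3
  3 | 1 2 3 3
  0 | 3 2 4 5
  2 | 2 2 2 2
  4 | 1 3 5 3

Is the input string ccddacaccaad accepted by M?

Trace: 5 -c-> 5 -c-> 5 -d-> 1 -d-> 3 -a-> 1 -c-> 0 -a-> 3 -c-> 3 -c-> 3 -a-> 1 -a-> 0 -d-> 5
End state 5 is accepting.

Yes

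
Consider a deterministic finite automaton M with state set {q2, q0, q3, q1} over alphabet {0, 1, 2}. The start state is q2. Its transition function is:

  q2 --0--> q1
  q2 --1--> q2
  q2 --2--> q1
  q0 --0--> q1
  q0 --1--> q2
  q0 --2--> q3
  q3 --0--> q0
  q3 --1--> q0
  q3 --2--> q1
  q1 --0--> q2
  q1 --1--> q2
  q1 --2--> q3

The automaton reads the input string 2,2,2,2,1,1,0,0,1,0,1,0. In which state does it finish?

start at q2
read '2': q2 → q1
read '2': q1 → q3
read '2': q3 → q1
read '2': q1 → q3
read '1': q3 → q0
read '1': q0 → q2
read '0': q2 → q1
read '0': q1 → q2
read '1': q2 → q2
read '0': q2 → q1
read '1': q1 → q2
read '0': q2 → q1

q1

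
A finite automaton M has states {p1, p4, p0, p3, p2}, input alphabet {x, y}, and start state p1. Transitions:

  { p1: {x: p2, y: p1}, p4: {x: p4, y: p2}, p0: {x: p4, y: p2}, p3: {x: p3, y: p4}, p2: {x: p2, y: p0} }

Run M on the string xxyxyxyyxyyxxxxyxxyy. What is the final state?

p0

Trace: p1 -x-> p2 -x-> p2 -y-> p0 -x-> p4 -y-> p2 -x-> p2 -y-> p0 -y-> p2 -x-> p2 -y-> p0 -y-> p2 -x-> p2 -x-> p2 -x-> p2 -x-> p2 -y-> p0 -x-> p4 -x-> p4 -y-> p2 -y-> p0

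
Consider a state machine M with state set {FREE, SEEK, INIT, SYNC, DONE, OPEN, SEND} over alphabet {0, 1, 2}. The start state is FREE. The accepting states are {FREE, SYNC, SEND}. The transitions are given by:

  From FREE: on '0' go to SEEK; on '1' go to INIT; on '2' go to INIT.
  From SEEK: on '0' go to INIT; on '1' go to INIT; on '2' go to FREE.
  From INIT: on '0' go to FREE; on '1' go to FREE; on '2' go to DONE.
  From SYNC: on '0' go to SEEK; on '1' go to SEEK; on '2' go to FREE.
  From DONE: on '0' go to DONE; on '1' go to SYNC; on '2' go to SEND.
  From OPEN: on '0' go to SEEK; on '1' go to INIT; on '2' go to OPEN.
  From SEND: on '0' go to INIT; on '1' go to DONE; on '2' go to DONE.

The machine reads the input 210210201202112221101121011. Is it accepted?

start at FREE
read '2': FREE → INIT
read '1': INIT → FREE
read '0': FREE → SEEK
read '2': SEEK → FREE
read '1': FREE → INIT
read '0': INIT → FREE
read '2': FREE → INIT
read '0': INIT → FREE
read '1': FREE → INIT
read '2': INIT → DONE
read '0': DONE → DONE
read '2': DONE → SEND
read '1': SEND → DONE
read '1': DONE → SYNC
read '2': SYNC → FREE
read '2': FREE → INIT
read '2': INIT → DONE
read '1': DONE → SYNC
read '1': SYNC → SEEK
read '0': SEEK → INIT
read '1': INIT → FREE
read '1': FREE → INIT
read '2': INIT → DONE
read '1': DONE → SYNC
read '0': SYNC → SEEK
read '1': SEEK → INIT
read '1': INIT → FREE
End state FREE is accepting.

Yes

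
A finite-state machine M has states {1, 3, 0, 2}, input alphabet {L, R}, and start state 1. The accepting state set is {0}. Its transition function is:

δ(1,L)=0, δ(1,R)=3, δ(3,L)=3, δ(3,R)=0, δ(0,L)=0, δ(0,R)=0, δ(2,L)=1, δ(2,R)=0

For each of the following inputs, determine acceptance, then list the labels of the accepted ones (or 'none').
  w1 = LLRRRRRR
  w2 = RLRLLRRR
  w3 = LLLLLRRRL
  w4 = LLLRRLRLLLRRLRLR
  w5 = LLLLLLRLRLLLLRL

w1, w2, w3, w4, w5

w1:
  start at 1
  read 'L': 1 → 0
  read 'L': 0 → 0
  read 'R': 0 → 0
  read 'R': 0 → 0
  read 'R': 0 → 0
  read 'R': 0 → 0
  read 'R': 0 → 0
  read 'R': 0 → 0
  end 0, accepted
w2:
  start at 1
  read 'R': 1 → 3
  read 'L': 3 → 3
  read 'R': 3 → 0
  read 'L': 0 → 0
  read 'L': 0 → 0
  read 'R': 0 → 0
  read 'R': 0 → 0
  read 'R': 0 → 0
  end 0, accepted
w3:
  start at 1
  read 'L': 1 → 0
  read 'L': 0 → 0
  read 'L': 0 → 0
  read 'L': 0 → 0
  read 'L': 0 → 0
  read 'R': 0 → 0
  read 'R': 0 → 0
  read 'R': 0 → 0
  read 'L': 0 → 0
  end 0, accepted
w4:
  start at 1
  read 'L': 1 → 0
  read 'L': 0 → 0
  read 'L': 0 → 0
  read 'R': 0 → 0
  read 'R': 0 → 0
  read 'L': 0 → 0
  read 'R': 0 → 0
  read 'L': 0 → 0
  read 'L': 0 → 0
  read 'L': 0 → 0
  read 'R': 0 → 0
  read 'R': 0 → 0
  read 'L': 0 → 0
  read 'R': 0 → 0
  read 'L': 0 → 0
  read 'R': 0 → 0
  end 0, accepted
w5:
  start at 1
  read 'L': 1 → 0
  read 'L': 0 → 0
  read 'L': 0 → 0
  read 'L': 0 → 0
  read 'L': 0 → 0
  read 'L': 0 → 0
  read 'R': 0 → 0
  read 'L': 0 → 0
  read 'R': 0 → 0
  read 'L': 0 → 0
  read 'L': 0 → 0
  read 'L': 0 → 0
  read 'L': 0 → 0
  read 'R': 0 → 0
  read 'L': 0 → 0
  end 0, accepted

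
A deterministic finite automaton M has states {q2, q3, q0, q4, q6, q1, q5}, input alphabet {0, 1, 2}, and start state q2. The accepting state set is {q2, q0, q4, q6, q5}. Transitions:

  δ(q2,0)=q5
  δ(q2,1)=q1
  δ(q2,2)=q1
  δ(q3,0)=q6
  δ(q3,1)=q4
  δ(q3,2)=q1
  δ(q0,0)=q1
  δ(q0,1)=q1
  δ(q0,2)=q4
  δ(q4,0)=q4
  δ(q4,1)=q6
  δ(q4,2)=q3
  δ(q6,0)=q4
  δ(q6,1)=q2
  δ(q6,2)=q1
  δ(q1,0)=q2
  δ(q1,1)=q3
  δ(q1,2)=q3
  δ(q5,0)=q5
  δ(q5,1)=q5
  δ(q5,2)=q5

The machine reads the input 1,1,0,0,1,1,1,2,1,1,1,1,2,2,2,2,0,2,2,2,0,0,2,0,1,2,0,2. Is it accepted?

Yes

Trace: q2 -1-> q1 -1-> q3 -0-> q6 -0-> q4 -1-> q6 -1-> q2 -1-> q1 -2-> q3 -1-> q4 -1-> q6 -1-> q2 -1-> q1 -2-> q3 -2-> q1 -2-> q3 -2-> q1 -0-> q2 -2-> q1 -2-> q3 -2-> q1 -0-> q2 -0-> q5 -2-> q5 -0-> q5 -1-> q5 -2-> q5 -0-> q5 -2-> q5
End state q5 is accepting.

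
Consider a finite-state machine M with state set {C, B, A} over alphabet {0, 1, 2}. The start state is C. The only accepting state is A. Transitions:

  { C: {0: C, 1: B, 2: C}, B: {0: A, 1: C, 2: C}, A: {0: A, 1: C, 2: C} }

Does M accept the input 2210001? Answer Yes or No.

No

C → C → C → B → A → A → A → C
End state C is not accepting.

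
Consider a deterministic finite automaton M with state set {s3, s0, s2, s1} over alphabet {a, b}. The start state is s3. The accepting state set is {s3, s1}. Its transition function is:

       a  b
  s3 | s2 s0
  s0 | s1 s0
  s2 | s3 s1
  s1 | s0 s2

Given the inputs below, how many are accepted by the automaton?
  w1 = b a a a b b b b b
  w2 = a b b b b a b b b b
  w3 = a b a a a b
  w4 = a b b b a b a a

0

w1:
  start at s3
  read 'b': s3 → s0
  read 'a': s0 → s1
  read 'a': s1 → s0
  read 'a': s0 → s1
  read 'b': s1 → s2
  read 'b': s2 → s1
  read 'b': s1 → s2
  read 'b': s2 → s1
  read 'b': s1 → s2
  end s2, rejected
w2:
  start at s3
  read 'a': s3 → s2
  read 'b': s2 → s1
  read 'b': s1 → s2
  read 'b': s2 → s1
  read 'b': s1 → s2
  read 'a': s2 → s3
  read 'b': s3 → s0
  read 'b': s0 → s0
  read 'b': s0 → s0
  read 'b': s0 → s0
  end s0, rejected
w3:
  start at s3
  read 'a': s3 → s2
  read 'b': s2 → s1
  read 'a': s1 → s0
  read 'a': s0 → s1
  read 'a': s1 → s0
  read 'b': s0 → s0
  end s0, rejected
w4:
  start at s3
  read 'a': s3 → s2
  read 'b': s2 → s1
  read 'b': s1 → s2
  read 'b': s2 → s1
  read 'a': s1 → s0
  read 'b': s0 → s0
  read 'a': s0 → s1
  read 'a': s1 → s0
  end s0, rejected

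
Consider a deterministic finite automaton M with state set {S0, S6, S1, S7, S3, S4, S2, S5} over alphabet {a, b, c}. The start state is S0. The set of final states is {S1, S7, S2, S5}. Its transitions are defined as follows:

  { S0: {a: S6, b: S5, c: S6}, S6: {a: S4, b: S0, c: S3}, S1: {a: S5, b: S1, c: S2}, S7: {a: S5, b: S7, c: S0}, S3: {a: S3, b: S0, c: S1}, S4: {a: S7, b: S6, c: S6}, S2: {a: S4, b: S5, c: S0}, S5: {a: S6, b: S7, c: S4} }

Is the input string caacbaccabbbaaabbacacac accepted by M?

start at S0
read 'c': S0 → S6
read 'a': S6 → S4
read 'a': S4 → S7
read 'c': S7 → S0
read 'b': S0 → S5
read 'a': S5 → S6
read 'c': S6 → S3
read 'c': S3 → S1
read 'a': S1 → S5
read 'b': S5 → S7
read 'b': S7 → S7
read 'b': S7 → S7
read 'a': S7 → S5
read 'a': S5 → S6
read 'a': S6 → S4
read 'b': S4 → S6
read 'b': S6 → S0
read 'a': S0 → S6
read 'c': S6 → S3
read 'a': S3 → S3
read 'c': S3 → S1
read 'a': S1 → S5
read 'c': S5 → S4
End state S4 is not accepting.

No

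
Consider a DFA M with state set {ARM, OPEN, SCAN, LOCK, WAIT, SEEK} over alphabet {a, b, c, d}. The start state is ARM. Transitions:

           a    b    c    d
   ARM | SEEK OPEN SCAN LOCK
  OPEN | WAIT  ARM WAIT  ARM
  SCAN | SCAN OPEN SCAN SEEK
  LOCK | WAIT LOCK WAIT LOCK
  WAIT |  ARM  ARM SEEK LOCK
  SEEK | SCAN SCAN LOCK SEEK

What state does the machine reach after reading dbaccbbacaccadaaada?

ARM → LOCK → LOCK → WAIT → SEEK → LOCK → LOCK → LOCK → WAIT → SEEK → SCAN → SCAN → SCAN → SCAN → SEEK → SCAN → SCAN → SCAN → SEEK → SCAN

SCAN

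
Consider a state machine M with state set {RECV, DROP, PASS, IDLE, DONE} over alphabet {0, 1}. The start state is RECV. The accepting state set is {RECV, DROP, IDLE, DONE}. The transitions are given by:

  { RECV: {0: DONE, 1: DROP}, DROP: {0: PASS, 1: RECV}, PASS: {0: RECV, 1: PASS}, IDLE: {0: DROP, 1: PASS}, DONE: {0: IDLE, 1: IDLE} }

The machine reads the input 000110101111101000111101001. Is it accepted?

Yes

RECV → DONE → IDLE → DROP → RECV → DROP → PASS → PASS → RECV → DROP → RECV → DROP → RECV → DROP → PASS → PASS → RECV → DONE → IDLE → PASS → PASS → PASS → PASS → RECV → DROP → PASS → RECV → DROP
End state DROP is accepting.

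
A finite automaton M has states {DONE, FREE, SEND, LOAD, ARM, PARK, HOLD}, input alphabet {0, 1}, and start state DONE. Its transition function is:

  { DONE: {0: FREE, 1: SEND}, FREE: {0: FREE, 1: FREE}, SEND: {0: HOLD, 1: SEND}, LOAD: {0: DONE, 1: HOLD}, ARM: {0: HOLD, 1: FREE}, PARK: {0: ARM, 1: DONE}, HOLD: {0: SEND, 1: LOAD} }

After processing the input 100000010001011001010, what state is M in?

DONE

Trace: DONE -1-> SEND -0-> HOLD -0-> SEND -0-> HOLD -0-> SEND -0-> HOLD -0-> SEND -1-> SEND -0-> HOLD -0-> SEND -0-> HOLD -1-> LOAD -0-> DONE -1-> SEND -1-> SEND -0-> HOLD -0-> SEND -1-> SEND -0-> HOLD -1-> LOAD -0-> DONE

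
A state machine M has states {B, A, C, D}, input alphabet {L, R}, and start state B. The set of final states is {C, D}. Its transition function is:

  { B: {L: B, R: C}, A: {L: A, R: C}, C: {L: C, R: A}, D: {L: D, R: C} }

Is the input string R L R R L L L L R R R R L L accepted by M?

B → C → C → A → C → C → C → C → C → A → C → A → C → C → C
End state C is accepting.

Yes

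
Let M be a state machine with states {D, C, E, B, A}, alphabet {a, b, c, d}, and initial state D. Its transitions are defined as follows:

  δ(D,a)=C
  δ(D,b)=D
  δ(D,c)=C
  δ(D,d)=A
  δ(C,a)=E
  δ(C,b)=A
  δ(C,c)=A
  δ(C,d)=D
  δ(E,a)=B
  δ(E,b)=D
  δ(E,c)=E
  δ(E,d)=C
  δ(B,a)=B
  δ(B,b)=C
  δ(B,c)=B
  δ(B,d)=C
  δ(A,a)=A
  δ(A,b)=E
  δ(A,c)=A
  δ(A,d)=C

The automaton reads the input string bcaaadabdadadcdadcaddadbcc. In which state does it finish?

D → D → C → E → B → B → C → E → D → A → A → C → E → C → A → C → E → C → A → A → C → D → C → D → D → C → A

A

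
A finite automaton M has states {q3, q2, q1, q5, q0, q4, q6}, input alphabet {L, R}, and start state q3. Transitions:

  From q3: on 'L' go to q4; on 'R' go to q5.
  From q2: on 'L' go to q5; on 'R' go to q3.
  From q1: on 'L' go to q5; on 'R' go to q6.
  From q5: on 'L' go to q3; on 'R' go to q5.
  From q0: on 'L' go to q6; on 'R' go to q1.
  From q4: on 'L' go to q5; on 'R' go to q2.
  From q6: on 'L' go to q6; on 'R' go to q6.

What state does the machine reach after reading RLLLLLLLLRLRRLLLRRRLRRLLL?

q5

Trace: q3 -R-> q5 -L-> q3 -L-> q4 -L-> q5 -L-> q3 -L-> q4 -L-> q5 -L-> q3 -L-> q4 -R-> q2 -L-> q5 -R-> q5 -R-> q5 -L-> q3 -L-> q4 -L-> q5 -R-> q5 -R-> q5 -R-> q5 -L-> q3 -R-> q5 -R-> q5 -L-> q3 -L-> q4 -L-> q5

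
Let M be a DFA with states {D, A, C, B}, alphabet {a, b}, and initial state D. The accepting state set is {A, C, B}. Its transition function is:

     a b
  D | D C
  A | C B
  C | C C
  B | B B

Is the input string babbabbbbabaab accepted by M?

start at D
read 'b': D → C
read 'a': C → C
read 'b': C → C
read 'b': C → C
read 'a': C → C
read 'b': C → C
read 'b': C → C
read 'b': C → C
read 'b': C → C
read 'a': C → C
read 'b': C → C
read 'a': C → C
read 'a': C → C
read 'b': C → C
End state C is accepting.

Yes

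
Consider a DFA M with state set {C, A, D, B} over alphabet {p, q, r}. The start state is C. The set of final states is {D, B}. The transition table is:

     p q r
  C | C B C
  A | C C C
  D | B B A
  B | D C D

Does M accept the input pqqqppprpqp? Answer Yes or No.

Yes

Trace: C -p-> C -q-> B -q-> C -q-> B -p-> D -p-> B -p-> D -r-> A -p-> C -q-> B -p-> D
End state D is accepting.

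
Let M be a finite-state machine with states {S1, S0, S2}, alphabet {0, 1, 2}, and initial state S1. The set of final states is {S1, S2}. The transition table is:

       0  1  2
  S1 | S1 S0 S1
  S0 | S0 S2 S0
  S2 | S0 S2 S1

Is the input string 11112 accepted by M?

Trace: S1 -1-> S0 -1-> S2 -1-> S2 -1-> S2 -2-> S1
End state S1 is accepting.

Yes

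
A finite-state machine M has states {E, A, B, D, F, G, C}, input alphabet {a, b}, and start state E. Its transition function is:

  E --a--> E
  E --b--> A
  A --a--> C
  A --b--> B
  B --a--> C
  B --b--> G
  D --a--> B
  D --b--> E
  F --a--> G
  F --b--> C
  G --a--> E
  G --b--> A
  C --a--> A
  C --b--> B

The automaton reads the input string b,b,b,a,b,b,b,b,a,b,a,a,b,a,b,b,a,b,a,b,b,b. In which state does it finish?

E → A → B → G → E → A → B → G → A → C → B → C → A → B → C → B → G → E → A → C → B → G → A

A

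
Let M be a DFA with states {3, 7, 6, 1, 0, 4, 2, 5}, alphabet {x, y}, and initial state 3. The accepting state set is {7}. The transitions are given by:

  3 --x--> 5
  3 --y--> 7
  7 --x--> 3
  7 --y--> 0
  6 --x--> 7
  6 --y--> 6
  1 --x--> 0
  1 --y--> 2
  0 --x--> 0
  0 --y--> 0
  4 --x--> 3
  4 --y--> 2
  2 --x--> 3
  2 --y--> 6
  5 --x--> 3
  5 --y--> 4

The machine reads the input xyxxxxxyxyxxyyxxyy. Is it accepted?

No

start at 3
read 'x': 3 → 5
read 'y': 5 → 4
read 'x': 4 → 3
read 'x': 3 → 5
read 'x': 5 → 3
read 'x': 3 → 5
read 'x': 5 → 3
read 'y': 3 → 7
read 'x': 7 → 3
read 'y': 3 → 7
read 'x': 7 → 3
read 'x': 3 → 5
read 'y': 5 → 4
read 'y': 4 → 2
read 'x': 2 → 3
read 'x': 3 → 5
read 'y': 5 → 4
read 'y': 4 → 2
End state 2 is not accepting.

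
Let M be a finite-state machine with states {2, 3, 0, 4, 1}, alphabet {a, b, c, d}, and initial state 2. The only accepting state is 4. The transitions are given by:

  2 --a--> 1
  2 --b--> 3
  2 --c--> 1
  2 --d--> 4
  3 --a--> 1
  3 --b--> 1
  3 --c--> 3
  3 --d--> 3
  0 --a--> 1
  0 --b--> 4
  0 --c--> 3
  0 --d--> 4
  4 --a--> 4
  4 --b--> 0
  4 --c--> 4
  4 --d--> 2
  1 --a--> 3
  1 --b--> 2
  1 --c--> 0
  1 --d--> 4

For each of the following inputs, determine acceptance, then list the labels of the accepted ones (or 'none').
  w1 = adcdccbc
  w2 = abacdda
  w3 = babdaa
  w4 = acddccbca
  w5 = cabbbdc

w1: 2 → 1 → 4 → 4 → 2 → 1 → 0 → 4 → 4  → end 4, accepted
w2: 2 → 1 → 2 → 1 → 0 → 4 → 2 → 1  → end 1, rejected
w3: 2 → 3 → 1 → 2 → 4 → 4 → 4  → end 4, accepted
w4: 2 → 1 → 0 → 4 → 2 → 1 → 0 → 4 → 4 → 4  → end 4, accepted
w5: 2 → 1 → 3 → 1 → 2 → 3 → 3 → 3  → end 3, rejected

w1, w3, w4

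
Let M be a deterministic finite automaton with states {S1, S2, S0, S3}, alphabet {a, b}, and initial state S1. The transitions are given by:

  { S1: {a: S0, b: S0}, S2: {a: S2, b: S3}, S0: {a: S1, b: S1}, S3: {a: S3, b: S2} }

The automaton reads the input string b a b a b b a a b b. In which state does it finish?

S1

S1 → S0 → S1 → S0 → S1 → S0 → S1 → S0 → S1 → S0 → S1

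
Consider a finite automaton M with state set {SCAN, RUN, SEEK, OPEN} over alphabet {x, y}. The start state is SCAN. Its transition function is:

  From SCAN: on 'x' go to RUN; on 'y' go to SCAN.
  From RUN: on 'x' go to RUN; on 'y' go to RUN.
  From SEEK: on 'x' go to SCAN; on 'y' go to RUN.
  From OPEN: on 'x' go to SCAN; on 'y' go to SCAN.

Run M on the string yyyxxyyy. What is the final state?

RUN

Trace: SCAN -y-> SCAN -y-> SCAN -y-> SCAN -x-> RUN -x-> RUN -y-> RUN -y-> RUN -y-> RUN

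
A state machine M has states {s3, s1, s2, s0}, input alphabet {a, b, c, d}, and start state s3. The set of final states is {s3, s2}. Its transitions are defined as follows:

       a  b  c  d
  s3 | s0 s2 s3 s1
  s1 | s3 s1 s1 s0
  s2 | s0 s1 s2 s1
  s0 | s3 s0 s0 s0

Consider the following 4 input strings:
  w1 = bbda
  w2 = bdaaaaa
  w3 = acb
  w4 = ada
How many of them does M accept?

w1: s3 → s2 → s1 → s0 → s3  → end s3, accepted
w2: s3 → s2 → s1 → s3 → s0 → s3 → s0 → s3  → end s3, accepted
w3: s3 → s0 → s0 → s0  → end s0, rejected
w4: s3 → s0 → s0 → s3  → end s3, accepted

3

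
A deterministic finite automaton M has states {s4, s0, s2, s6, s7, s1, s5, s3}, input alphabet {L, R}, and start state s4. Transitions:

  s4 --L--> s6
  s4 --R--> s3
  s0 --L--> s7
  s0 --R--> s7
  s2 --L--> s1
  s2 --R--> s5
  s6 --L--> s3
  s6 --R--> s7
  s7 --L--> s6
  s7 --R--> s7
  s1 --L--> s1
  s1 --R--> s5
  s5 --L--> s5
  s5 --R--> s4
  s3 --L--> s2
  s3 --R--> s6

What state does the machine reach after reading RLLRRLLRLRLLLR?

s5

s4 → s3 → s2 → s1 → s5 → s4 → s6 → s3 → s6 → s3 → s6 → s3 → s2 → s1 → s5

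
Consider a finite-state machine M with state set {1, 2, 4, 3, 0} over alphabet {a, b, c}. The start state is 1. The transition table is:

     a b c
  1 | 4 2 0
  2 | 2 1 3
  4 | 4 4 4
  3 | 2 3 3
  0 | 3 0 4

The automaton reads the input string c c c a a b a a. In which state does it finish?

Trace: 1 -c-> 0 -c-> 4 -c-> 4 -a-> 4 -a-> 4 -b-> 4 -a-> 4 -a-> 4

4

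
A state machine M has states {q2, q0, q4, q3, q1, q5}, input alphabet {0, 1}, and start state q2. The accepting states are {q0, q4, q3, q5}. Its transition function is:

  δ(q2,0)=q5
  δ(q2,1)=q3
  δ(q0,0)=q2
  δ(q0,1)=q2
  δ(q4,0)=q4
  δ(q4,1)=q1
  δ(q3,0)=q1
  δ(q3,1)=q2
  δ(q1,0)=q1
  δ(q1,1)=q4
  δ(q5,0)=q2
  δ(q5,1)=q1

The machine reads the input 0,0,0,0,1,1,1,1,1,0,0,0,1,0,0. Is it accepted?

Trace: q2 -0-> q5 -0-> q2 -0-> q5 -0-> q2 -1-> q3 -1-> q2 -1-> q3 -1-> q2 -1-> q3 -0-> q1 -0-> q1 -0-> q1 -1-> q4 -0-> q4 -0-> q4
End state q4 is accepting.

Yes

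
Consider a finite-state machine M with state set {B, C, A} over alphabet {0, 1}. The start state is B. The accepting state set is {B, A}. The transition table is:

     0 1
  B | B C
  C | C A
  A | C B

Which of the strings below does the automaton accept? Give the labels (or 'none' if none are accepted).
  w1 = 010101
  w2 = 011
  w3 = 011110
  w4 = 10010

w1, w2

w1: B → B → C → C → A → C → A  → end A, accepted
w2: B → B → C → A  → end A, accepted
w3: B → B → C → A → B → C → C  → end C, rejected
w4: B → C → C → C → A → C  → end C, rejected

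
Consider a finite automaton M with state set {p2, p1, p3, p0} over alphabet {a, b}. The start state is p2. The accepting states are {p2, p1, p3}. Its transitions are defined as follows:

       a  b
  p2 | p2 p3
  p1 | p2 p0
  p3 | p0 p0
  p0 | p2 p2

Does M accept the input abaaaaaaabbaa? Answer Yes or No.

Yes

p2 → p2 → p3 → p0 → p2 → p2 → p2 → p2 → p2 → p2 → p3 → p0 → p2 → p2
End state p2 is accepting.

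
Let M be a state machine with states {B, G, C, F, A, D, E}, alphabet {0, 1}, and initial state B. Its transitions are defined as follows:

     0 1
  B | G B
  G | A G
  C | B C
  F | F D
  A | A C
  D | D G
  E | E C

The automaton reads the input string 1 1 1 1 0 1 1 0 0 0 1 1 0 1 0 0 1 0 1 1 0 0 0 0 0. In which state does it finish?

A

start at B
read '1': B → B
read '1': B → B
read '1': B → B
read '1': B → B
read '0': B → G
read '1': G → G
read '1': G → G
read '0': G → A
read '0': A → A
read '0': A → A
read '1': A → C
read '1': C → C
read '0': C → B
read '1': B → B
read '0': B → G
read '0': G → A
read '1': A → C
read '0': C → B
read '1': B → B
read '1': B → B
read '0': B → G
read '0': G → A
read '0': A → A
read '0': A → A
read '0': A → A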